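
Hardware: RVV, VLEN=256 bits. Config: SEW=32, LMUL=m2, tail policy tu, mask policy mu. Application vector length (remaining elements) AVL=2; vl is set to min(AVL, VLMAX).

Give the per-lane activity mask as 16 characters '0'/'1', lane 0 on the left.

VLMAX = (256 × 2) / 32 = 16 lanes
AVL=2 ≤ VLMAX=16, so vl = 2
bits (lane 0 leftmost): 1100000000000000

predicate = 1100000000000000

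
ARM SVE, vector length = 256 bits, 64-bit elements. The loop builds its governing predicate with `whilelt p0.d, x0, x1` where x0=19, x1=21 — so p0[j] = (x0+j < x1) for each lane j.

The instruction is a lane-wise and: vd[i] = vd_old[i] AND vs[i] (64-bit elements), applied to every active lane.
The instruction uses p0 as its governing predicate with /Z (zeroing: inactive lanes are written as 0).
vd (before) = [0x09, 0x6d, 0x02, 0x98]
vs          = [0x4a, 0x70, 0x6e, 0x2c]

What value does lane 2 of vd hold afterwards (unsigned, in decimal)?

vd[2] = 0

register lanes = 256/64 = 4
p0[j] = (19+j < 21); true for j=0..1 → 2 lanes set
vd[0] and(0x09,0x4a) -> 0x08
vd[1] and(0x6d,0x70) -> 0x60
vd[2] tail/zero -> 0x00
vd[3] tail/zero -> 0x00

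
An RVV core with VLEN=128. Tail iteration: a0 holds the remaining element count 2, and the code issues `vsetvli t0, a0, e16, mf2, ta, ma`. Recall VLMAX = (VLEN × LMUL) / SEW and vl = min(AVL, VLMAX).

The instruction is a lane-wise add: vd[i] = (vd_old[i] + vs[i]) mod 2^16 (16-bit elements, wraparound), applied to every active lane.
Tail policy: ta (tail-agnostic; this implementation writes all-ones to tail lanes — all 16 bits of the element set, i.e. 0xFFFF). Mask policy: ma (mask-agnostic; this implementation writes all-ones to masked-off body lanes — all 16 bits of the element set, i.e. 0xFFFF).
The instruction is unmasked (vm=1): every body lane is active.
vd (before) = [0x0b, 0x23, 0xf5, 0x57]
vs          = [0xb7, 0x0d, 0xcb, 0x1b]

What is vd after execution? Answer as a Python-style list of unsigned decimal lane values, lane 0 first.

VLMAX = VLEN×LMUL/SEW = 128×1/2/16 = 4
AVL=2 ≤ VLMAX=4, so vl = 2
vd[0] add(0x0b,0xb7) -> 0xc2
vd[1] add(0x23,0x0d) -> 0x30
vd[2] tail/ones -> 0xffff
vd[3] tail/ones -> 0xffff

vd = [194, 48, 65535, 65535]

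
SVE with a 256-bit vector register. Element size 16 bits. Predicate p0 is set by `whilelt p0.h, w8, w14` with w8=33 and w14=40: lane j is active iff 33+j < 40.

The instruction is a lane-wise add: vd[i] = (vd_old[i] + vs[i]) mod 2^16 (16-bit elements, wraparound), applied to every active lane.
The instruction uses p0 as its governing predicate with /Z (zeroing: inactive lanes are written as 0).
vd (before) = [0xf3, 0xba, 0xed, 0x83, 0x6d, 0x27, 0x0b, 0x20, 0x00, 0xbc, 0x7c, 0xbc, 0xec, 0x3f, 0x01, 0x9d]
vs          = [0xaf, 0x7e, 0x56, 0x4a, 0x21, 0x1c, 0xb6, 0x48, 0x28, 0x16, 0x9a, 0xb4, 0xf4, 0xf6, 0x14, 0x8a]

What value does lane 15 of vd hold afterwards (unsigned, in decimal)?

vd[15] = 0

lane count: 256 div 16 = 16
whilelt: lane j active iff 33+j < 40 → j < 7 → 7 active
vd[0] add(0xf3,0xaf) -> 0x1a2
vd[1] add(0xba,0x7e) -> 0x138
vd[2] add(0xed,0x56) -> 0x143
vd[3] add(0x83,0x4a) -> 0xcd
vd[4] add(0x6d,0x21) -> 0x8e
vd[5] add(0x27,0x1c) -> 0x43
vd[6] add(0x0b,0xb6) -> 0xc1
vd[7] tail/zero -> 0x00
vd[8] tail/zero -> 0x00
vd[9] tail/zero -> 0x00
vd[10] tail/zero -> 0x00
vd[11] tail/zero -> 0x00
vd[12] tail/zero -> 0x00
vd[13] tail/zero -> 0x00
vd[14] tail/zero -> 0x00
vd[15] tail/zero -> 0x00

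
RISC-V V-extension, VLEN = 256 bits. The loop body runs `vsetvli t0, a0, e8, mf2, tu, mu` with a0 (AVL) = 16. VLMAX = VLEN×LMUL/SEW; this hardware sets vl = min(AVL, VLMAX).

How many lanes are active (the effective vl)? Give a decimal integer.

VLMAX = (256 × 1/2) / 8 = 16 lanes
vl = min(AVL, VLMAX) = min(16, 16) = 16

vl = 16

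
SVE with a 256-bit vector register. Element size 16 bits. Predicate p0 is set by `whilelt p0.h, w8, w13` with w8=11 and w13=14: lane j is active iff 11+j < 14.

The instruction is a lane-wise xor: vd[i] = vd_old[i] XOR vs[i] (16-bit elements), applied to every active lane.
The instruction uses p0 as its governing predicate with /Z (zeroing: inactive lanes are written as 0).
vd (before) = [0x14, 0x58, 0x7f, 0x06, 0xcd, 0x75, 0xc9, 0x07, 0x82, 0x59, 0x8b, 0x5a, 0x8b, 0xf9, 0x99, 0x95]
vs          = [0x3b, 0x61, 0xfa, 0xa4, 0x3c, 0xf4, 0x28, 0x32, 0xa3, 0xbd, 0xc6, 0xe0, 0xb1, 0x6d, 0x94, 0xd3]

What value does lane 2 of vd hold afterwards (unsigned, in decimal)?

register lanes = 256/16 = 16
whilelt: lane j active iff 11+j < 14 → j < 3 → 3 active
vd[0] xor(0x14,0x3b) -> 0x2f
vd[1] xor(0x58,0x61) -> 0x39
vd[2] xor(0x7f,0xfa) -> 0x85
vd[3] tail/zero -> 0x00
vd[4] tail/zero -> 0x00
vd[5] tail/zero -> 0x00
vd[6] tail/zero -> 0x00
vd[7] tail/zero -> 0x00
vd[8] tail/zero -> 0x00
vd[9] tail/zero -> 0x00
vd[10] tail/zero -> 0x00
vd[11] tail/zero -> 0x00
vd[12] tail/zero -> 0x00
vd[13] tail/zero -> 0x00
vd[14] tail/zero -> 0x00
vd[15] tail/zero -> 0x00

vd[2] = 133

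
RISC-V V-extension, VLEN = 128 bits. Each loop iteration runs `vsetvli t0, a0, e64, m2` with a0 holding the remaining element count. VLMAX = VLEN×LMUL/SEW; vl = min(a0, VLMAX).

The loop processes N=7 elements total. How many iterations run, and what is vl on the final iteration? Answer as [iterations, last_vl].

[iterations, last_vl] = [2, 3]

VLMAX = (128 × 2) / 64 = 4 lanes
7 elements at 4/iter → 2 passes, remainder 3 on the last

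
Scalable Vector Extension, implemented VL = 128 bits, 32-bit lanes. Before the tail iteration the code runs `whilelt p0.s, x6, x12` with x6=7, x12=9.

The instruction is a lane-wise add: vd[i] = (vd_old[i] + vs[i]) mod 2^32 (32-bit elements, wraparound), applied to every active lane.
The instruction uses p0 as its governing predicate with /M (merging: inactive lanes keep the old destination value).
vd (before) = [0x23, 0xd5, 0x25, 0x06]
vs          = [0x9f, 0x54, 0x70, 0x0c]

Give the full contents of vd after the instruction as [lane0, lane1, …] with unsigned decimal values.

vd = [194, 297, 37, 6]

lane count: 128 div 32 = 4
active while 7+j < 9, i.e. j ∈ [0,2) capped at 4 ⇒ 2
[0] add(0x23,0x9f) = 0xc2
[1] add(0xd5,0x54) = 0x129
[2] tail/keep = 0x25
[3] tail/keep = 0x06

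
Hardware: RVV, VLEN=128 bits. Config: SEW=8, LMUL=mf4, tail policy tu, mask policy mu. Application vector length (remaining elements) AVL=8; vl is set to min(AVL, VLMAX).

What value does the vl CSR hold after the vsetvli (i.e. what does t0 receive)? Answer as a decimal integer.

vl = 4

VLMAX = VLEN×LMUL/SEW = 128×1/4/8 = 4
AVL=8 > VLMAX=4, so vl = 4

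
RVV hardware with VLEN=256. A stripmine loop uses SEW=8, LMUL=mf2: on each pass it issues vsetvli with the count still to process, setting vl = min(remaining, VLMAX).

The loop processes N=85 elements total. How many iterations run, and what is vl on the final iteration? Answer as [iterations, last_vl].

VLMAX = (256 × 1/2) / 8 = 16 lanes
85 elements at 16/iter → 6 passes, remainder 5 on the last

[iterations, last_vl] = [6, 5]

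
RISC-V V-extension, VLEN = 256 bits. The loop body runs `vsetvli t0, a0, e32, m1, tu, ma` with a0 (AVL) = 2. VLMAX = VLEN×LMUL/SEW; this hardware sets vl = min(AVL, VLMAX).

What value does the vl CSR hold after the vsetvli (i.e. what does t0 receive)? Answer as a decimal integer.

VLMAX = VLEN×LMUL/SEW = 256×1/32 = 8
AVL=2 ≤ VLMAX=8, so vl = 2

vl = 2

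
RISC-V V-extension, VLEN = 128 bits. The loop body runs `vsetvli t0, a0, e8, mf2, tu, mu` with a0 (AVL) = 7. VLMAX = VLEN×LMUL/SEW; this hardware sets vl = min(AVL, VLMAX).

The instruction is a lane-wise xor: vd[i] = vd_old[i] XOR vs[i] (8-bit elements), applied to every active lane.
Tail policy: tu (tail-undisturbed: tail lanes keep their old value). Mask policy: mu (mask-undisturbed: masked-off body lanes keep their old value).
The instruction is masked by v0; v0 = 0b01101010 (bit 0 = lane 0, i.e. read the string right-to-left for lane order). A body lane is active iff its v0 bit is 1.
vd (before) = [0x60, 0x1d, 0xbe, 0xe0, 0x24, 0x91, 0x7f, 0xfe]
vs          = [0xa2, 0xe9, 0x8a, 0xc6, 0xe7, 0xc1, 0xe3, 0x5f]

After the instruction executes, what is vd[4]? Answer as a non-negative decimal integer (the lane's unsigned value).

lanes per group: 128·1/2/8 = 8
AVL=7 ≤ VLMAX=8, so vl = 7
[0] mask-off/keep = 0x60
[1] xor(0x1d,0xe9) = 0xf4
[2] mask-off/keep = 0xbe
[3] xor(0xe0,0xc6) = 0x26
[4] mask-off/keep = 0x24
[5] xor(0x91,0xc1) = 0x50
[6] xor(0x7f,0xe3) = 0x9c
[7] tail/keep = 0xfe

vd[4] = 36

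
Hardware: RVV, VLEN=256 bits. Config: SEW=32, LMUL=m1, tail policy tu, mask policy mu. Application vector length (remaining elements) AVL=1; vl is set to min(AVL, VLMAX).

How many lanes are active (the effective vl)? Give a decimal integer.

vl = 1

VLMAX = (256 × 1) / 32 = 8 lanes
vl ← min(1, 8) = 1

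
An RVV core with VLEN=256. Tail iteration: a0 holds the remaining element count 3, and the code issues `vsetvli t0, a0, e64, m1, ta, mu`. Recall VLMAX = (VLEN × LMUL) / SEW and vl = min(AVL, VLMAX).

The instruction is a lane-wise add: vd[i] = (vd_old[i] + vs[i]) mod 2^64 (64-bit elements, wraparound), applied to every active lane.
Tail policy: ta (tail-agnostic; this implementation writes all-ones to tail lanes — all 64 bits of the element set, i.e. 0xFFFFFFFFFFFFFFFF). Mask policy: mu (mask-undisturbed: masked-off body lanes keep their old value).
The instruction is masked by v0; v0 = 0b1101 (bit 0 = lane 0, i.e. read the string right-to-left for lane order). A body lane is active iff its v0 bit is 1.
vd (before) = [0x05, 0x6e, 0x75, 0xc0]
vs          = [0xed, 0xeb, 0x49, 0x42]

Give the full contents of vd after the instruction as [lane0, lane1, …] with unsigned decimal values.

VLMAX = (256 × 1) / 64 = 4 lanes
vl = min(AVL, VLMAX) = min(3, 4) = 3
[0] add(0x05,0xed) = 0xf2
[1] mask-off/keep = 0x6e
[2] add(0x75,0x49) = 0xbe
[3] tail/ones = 0xffffffffffffffff

vd = [242, 110, 190, 18446744073709551615]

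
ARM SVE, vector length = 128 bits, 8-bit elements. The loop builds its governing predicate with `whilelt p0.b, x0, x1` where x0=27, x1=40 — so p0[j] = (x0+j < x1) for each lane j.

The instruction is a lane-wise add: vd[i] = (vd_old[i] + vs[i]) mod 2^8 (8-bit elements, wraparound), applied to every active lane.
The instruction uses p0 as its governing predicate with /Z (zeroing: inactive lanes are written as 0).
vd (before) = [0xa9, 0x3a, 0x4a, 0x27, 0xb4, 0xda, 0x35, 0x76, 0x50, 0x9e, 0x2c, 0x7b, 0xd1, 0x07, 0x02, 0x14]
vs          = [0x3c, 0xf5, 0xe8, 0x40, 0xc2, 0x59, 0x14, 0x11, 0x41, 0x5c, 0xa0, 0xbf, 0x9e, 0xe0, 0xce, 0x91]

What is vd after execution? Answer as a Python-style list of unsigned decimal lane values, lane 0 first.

vd = [229, 47, 50, 103, 118, 51, 73, 135, 145, 250, 204, 58, 111, 0, 0, 0]

register lanes = 128/8 = 16
p0[j] = (27+j < 40); true for j=0..12 → 13 lanes set
  i=0: add(0xa9,0x3c) → 229
  i=1: add(0x3a,0xf5) → 47
  i=2: add(0x4a,0xe8) → 50
  i=3: add(0x27,0x40) → 103
  i=4: add(0xb4,0xc2) → 118
  i=5: add(0xda,0x59) → 51
  i=6: add(0x35,0x14) → 73
  i=7: add(0x76,0x11) → 135
  i=8: add(0x50,0x41) → 145
  i=9: add(0x9e,0x5c) → 250
  i=10: add(0x2c,0xa0) → 204
  i=11: add(0x7b,0xbf) → 58
  i=12: add(0xd1,0x9e) → 111
  i=13: tail/zero → 0
  i=14: tail/zero → 0
  i=15: tail/zero → 0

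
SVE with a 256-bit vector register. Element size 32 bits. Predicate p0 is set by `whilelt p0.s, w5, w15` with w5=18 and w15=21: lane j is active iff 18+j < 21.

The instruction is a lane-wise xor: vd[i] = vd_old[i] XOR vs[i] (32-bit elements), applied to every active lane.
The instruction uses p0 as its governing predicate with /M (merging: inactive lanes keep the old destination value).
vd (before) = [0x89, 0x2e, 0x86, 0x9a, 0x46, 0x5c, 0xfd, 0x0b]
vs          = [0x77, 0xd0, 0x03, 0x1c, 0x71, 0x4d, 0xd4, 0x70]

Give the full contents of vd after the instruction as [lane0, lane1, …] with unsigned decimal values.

lane count: 256 div 32 = 8
active while 18+j < 21, i.e. j ∈ [0,3) capped at 8 ⇒ 3
  i=0: xor(0x89,0x77) → 254
  i=1: xor(0x2e,0xd0) → 254
  i=2: xor(0x86,0x03) → 133
  i=3: tail/keep → 154
  i=4: tail/keep → 70
  i=5: tail/keep → 92
  i=6: tail/keep → 253
  i=7: tail/keep → 11

vd = [254, 254, 133, 154, 70, 92, 253, 11]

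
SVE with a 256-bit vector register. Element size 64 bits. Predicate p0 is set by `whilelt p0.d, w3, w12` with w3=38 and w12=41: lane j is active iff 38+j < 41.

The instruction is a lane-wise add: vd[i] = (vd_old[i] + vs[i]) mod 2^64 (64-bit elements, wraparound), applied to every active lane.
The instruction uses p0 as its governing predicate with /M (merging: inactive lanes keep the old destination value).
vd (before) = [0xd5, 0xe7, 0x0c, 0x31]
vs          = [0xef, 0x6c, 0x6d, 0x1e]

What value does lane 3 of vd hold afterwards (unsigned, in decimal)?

lane count: 256 div 64 = 4
whilelt: lane j active iff 38+j < 41 → j < 3 → 3 active
  i=0: add(0xd5,0xef) → 452
  i=1: add(0xe7,0x6c) → 339
  i=2: add(0x0c,0x6d) → 121
  i=3: tail/keep → 49

vd[3] = 49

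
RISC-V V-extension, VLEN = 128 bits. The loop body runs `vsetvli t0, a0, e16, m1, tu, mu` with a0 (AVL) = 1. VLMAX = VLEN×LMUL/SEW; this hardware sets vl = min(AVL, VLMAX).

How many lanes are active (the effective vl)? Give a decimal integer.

vl = 1

VLMAX = VLEN×LMUL/SEW = 128×1/16 = 8
vl = min(AVL, VLMAX) = min(1, 8) = 1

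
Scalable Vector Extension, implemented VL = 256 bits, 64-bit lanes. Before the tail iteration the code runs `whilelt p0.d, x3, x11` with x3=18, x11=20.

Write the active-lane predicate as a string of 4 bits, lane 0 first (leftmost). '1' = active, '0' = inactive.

predicate = 1100

256-bit reg / 64-bit elem → 4 lanes
active while 18+j < 20, i.e. j ∈ [0,2) capped at 4 ⇒ 2
bits (lane 0 leftmost): 1100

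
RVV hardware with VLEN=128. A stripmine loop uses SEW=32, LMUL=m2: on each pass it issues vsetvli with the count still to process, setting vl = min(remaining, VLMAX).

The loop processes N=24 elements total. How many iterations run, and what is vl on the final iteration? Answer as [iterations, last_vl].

[iterations, last_vl] = [3, 8]

VLMAX = (128 × 2) / 32 = 8 lanes
iterations = ceil(24/8) = 3; final-pass vl = 8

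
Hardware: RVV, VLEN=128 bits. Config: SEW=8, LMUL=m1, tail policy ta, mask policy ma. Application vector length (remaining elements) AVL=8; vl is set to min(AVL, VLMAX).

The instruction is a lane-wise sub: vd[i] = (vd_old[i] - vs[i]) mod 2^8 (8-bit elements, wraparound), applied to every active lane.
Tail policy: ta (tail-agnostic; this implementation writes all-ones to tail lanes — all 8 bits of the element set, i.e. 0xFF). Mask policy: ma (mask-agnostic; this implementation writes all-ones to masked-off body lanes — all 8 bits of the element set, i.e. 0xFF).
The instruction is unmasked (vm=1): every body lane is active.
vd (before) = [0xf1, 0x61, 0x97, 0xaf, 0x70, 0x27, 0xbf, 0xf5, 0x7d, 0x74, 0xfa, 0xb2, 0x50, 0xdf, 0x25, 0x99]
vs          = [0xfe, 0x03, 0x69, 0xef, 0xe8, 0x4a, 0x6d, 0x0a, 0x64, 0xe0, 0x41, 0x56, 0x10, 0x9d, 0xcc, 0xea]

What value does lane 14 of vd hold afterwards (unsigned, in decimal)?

VLMAX = VLEN×LMUL/SEW = 128×1/8 = 16
vl = min(AVL, VLMAX) = min(8, 16) = 8
[0] sub(0xf1,0xfe) = 0xf3
[1] sub(0x61,0x03) = 0x5e
[2] sub(0x97,0x69) = 0x2e
[3] sub(0xaf,0xef) = 0xc0
[4] sub(0x70,0xe8) = 0x88
[5] sub(0x27,0x4a) = 0xdd
[6] sub(0xbf,0x6d) = 0x52
[7] sub(0xf5,0x0a) = 0xeb
[8] tail/ones = 0xff
[9] tail/ones = 0xff
[10] tail/ones = 0xff
[11] tail/ones = 0xff
[12] tail/ones = 0xff
[13] tail/ones = 0xff
[14] tail/ones = 0xff
[15] tail/ones = 0xff

vd[14] = 255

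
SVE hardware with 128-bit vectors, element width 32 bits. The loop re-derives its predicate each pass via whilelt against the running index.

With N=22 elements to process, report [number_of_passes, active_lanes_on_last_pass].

lane count: 128 div 32 = 4
iterations = ceil(22/4) = 6; final-pass vl = 2

[iterations, last_vl] = [6, 2]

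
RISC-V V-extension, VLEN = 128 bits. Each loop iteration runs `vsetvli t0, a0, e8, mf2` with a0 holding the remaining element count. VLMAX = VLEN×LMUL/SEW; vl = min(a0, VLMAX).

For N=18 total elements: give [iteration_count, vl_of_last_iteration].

lanes per group: 128·1/2/8 = 8
iterations = ceil(18/8) = 3; final-pass vl = 2

[iterations, last_vl] = [3, 2]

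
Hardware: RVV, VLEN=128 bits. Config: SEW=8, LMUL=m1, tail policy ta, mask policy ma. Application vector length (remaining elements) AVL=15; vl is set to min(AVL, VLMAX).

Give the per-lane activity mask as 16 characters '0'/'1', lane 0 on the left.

predicate = 1111111111111110

VLMAX = VLEN×LMUL/SEW = 128×1/8 = 16
vl = min(AVL, VLMAX) = min(15, 16) = 15
bits (lane 0 leftmost): 1111111111111110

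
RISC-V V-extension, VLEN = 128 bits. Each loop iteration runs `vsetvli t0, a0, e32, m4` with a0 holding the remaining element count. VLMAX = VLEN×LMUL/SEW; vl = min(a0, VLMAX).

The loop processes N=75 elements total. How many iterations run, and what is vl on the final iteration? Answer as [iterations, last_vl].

lanes per group: 128·4/32 = 16
N=75: ⌈75/16⌉ = 5 iters; last vl = 75 − 4×16 = 11

[iterations, last_vl] = [5, 11]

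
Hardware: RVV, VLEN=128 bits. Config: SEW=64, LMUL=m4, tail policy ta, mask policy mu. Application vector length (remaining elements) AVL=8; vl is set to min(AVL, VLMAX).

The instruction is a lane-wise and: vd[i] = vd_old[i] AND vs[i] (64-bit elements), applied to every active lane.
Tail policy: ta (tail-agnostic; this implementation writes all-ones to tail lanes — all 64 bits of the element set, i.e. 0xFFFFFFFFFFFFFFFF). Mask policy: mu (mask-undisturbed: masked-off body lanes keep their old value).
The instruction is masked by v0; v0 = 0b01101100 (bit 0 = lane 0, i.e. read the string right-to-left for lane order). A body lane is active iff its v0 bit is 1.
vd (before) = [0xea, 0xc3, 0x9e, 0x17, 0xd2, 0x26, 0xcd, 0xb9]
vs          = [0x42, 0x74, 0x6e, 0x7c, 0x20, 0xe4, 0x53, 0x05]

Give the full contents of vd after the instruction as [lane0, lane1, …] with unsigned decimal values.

vd = [234, 195, 14, 20, 210, 36, 65, 185]

lanes per group: 128·4/64 = 8
AVL=8 ≤ VLMAX=8, so vl = 8
[0] mask-off/keep = 0xea
[1] mask-off/keep = 0xc3
[2] and(0x9e,0x6e) = 0x0e
[3] and(0x17,0x7c) = 0x14
[4] mask-off/keep = 0xd2
[5] and(0x26,0xe4) = 0x24
[6] and(0xcd,0x53) = 0x41
[7] mask-off/keep = 0xb9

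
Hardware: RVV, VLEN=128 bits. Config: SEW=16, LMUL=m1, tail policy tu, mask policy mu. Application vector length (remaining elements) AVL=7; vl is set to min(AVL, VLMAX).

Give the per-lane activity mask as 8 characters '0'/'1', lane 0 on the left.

VLMAX = VLEN×LMUL/SEW = 128×1/16 = 8
AVL=7 ≤ VLMAX=8, so vl = 7
bits (lane 0 leftmost): 11111110

predicate = 11111110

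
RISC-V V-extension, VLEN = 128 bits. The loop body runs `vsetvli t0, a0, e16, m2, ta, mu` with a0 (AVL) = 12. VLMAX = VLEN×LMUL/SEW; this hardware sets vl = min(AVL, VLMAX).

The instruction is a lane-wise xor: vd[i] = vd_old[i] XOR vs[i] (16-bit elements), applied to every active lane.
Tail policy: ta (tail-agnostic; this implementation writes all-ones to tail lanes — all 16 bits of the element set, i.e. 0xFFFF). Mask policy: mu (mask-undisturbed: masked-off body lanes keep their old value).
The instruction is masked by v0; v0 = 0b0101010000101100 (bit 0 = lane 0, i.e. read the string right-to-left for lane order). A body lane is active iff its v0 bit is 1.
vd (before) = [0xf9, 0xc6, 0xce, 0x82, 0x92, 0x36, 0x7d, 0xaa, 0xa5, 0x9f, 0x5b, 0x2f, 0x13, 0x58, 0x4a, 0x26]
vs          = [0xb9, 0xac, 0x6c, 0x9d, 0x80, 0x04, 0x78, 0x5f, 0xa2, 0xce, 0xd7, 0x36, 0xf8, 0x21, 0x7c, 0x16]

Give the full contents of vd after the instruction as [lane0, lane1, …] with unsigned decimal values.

VLMAX = (128 × 2) / 16 = 16 lanes
AVL=12 ≤ VLMAX=16, so vl = 12
lane  0: mask-off/keep ⇒ 0xf9
lane  1: mask-off/keep ⇒ 0xc6
lane  2: xor(0xce,0x6c) ⇒ 0xa2
lane  3: xor(0x82,0x9d) ⇒ 0x1f
lane  4: mask-off/keep ⇒ 0x92
lane  5: xor(0x36,0x04) ⇒ 0x32
lane  6: mask-off/keep ⇒ 0x7d
lane  7: mask-off/keep ⇒ 0xaa
lane  8: mask-off/keep ⇒ 0xa5
lane  9: mask-off/keep ⇒ 0x9f
lane 10: xor(0x5b,0xd7) ⇒ 0x8c
lane 11: mask-off/keep ⇒ 0x2f
lane 12: tail/ones ⇒ 0xffff
lane 13: tail/ones ⇒ 0xffff
lane 14: tail/ones ⇒ 0xffff
lane 15: tail/ones ⇒ 0xffff

vd = [249, 198, 162, 31, 146, 50, 125, 170, 165, 159, 140, 47, 65535, 65535, 65535, 65535]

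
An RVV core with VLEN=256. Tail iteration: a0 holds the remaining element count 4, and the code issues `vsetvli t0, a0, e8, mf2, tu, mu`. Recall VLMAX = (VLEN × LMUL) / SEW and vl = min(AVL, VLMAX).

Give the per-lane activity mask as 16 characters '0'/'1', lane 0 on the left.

VLMAX = (256 × 1/2) / 8 = 16 lanes
AVL=4 ≤ VLMAX=16, so vl = 4
bits (lane 0 leftmost): 1111000000000000

predicate = 1111000000000000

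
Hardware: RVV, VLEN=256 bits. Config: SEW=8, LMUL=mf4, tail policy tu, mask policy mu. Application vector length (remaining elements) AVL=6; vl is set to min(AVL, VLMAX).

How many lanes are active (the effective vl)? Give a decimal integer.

VLMAX = VLEN×LMUL/SEW = 256×1/4/8 = 8
vl = min(AVL, VLMAX) = min(6, 8) = 6

vl = 6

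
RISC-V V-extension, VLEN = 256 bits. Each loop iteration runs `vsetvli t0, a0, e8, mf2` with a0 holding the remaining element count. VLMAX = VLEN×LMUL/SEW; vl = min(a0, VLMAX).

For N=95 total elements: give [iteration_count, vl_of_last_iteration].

VLMAX = VLEN×LMUL/SEW = 256×1/2/8 = 16
iterations = ceil(95/16) = 6; final-pass vl = 15

[iterations, last_vl] = [6, 15]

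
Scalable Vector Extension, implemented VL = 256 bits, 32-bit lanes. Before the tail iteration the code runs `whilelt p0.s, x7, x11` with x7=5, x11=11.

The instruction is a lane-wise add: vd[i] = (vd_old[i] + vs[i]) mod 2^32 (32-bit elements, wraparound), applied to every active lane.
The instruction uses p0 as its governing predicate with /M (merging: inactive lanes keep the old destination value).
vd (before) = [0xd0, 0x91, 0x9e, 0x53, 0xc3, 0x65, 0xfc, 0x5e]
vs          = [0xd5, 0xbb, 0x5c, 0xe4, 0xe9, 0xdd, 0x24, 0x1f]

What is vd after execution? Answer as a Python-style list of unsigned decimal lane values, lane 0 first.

lane count: 256 div 32 = 8
whilelt: lane j active iff 5+j < 11 → j < 6 → 6 active
vd[0] add(0xd0,0xd5) -> 0x1a5
vd[1] add(0x91,0xbb) -> 0x14c
vd[2] add(0x9e,0x5c) -> 0xfa
vd[3] add(0x53,0xe4) -> 0x137
vd[4] add(0xc3,0xe9) -> 0x1ac
vd[5] add(0x65,0xdd) -> 0x142
vd[6] tail/keep -> 0xfc
vd[7] tail/keep -> 0x5e

vd = [421, 332, 250, 311, 428, 322, 252, 94]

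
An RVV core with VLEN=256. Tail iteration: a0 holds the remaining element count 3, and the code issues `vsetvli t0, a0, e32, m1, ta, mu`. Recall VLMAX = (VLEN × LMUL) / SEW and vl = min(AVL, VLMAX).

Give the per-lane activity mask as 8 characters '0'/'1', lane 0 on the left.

predicate = 11100000

VLMAX = (256 × 1) / 32 = 8 lanes
AVL=3 ≤ VLMAX=8, so vl = 3
bits (lane 0 leftmost): 11100000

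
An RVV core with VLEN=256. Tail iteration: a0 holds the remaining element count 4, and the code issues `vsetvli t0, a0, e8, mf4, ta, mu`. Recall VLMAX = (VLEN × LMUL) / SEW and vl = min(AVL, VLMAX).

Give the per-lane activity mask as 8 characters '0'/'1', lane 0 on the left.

VLMAX = VLEN×LMUL/SEW = 256×1/4/8 = 8
vl ← min(4, 8) = 4
bits (lane 0 leftmost): 11110000

predicate = 11110000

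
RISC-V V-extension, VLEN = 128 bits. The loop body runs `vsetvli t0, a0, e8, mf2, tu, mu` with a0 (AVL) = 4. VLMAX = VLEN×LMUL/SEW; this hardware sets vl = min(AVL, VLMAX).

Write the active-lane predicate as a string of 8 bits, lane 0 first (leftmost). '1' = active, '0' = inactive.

predicate = 11110000

VLMAX = (128 × 1/2) / 8 = 8 lanes
vl = min(AVL, VLMAX) = min(4, 8) = 4
bits (lane 0 leftmost): 11110000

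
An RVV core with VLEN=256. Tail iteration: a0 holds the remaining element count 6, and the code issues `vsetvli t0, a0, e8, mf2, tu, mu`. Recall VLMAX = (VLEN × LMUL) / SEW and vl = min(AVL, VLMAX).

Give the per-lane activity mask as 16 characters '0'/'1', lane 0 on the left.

VLMAX = (256 × 1/2) / 8 = 16 lanes
AVL=6 ≤ VLMAX=16, so vl = 6
bits (lane 0 leftmost): 1111110000000000

predicate = 1111110000000000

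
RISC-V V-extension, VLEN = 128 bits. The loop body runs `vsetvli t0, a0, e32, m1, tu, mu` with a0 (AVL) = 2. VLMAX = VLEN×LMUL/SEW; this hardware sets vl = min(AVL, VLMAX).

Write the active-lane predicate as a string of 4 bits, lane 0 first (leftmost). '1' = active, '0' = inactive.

lanes per group: 128·1/32 = 4
vl ← min(2, 4) = 2
bits (lane 0 leftmost): 1100

predicate = 1100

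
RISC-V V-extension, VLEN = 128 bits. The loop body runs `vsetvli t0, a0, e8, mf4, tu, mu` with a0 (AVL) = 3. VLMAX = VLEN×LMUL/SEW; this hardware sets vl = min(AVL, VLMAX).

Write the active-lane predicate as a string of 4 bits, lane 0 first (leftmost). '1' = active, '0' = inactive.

lanes per group: 128·1/4/8 = 4
vl ← min(3, 4) = 3
bits (lane 0 leftmost): 1110

predicate = 1110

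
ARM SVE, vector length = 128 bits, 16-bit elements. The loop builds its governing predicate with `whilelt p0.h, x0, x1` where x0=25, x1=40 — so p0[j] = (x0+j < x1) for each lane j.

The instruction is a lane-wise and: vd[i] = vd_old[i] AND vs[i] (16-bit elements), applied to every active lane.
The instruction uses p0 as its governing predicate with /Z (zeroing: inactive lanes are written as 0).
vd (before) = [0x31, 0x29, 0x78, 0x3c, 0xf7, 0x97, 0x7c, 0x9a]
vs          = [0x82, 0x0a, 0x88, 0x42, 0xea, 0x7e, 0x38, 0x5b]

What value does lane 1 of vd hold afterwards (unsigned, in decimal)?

vd[1] = 8

register lanes = 128/16 = 8
p0[j] = (25+j < 40); true for j=0..7 → 8 lanes set
vd[0] and(0x31,0x82) -> 0x00
vd[1] and(0x29,0x0a) -> 0x08
vd[2] and(0x78,0x88) -> 0x08
vd[3] and(0x3c,0x42) -> 0x00
vd[4] and(0xf7,0xea) -> 0xe2
vd[5] and(0x97,0x7e) -> 0x16
vd[6] and(0x7c,0x38) -> 0x38
vd[7] and(0x9a,0x5b) -> 0x1a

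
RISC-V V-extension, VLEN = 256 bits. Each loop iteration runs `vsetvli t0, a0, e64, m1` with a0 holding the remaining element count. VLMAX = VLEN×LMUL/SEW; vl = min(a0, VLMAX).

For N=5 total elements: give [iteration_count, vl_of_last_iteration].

[iterations, last_vl] = [2, 1]

lanes per group: 256·1/64 = 4
5 elements at 4/iter → 2 passes, remainder 1 on the last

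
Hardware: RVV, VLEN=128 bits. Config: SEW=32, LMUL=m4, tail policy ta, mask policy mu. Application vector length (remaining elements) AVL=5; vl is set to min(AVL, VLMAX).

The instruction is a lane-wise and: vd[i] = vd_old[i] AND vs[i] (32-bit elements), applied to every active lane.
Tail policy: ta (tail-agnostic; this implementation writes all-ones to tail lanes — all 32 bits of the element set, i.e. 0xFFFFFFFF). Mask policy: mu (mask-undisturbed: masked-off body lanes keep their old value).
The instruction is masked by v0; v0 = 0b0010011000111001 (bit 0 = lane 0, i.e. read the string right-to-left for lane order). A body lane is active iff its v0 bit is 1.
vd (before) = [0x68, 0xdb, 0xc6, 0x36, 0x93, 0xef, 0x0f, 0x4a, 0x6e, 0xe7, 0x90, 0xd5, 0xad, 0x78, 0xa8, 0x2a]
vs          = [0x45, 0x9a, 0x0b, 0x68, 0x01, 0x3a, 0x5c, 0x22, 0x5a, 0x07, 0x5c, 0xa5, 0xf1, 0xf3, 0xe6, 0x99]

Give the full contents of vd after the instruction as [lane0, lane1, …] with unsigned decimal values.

vd = [64, 219, 198, 32, 1, 4294967295, 4294967295, 4294967295, 4294967295, 4294967295, 4294967295, 4294967295, 4294967295, 4294967295, 4294967295, 4294967295]

VLMAX = VLEN×LMUL/SEW = 128×4/32 = 16
vl = min(AVL, VLMAX) = min(5, 16) = 5
  i=0: and(0x68,0x45) → 64
  i=1: mask-off/keep → 219
  i=2: mask-off/keep → 198
  i=3: and(0x36,0x68) → 32
  i=4: and(0x93,0x01) → 1
  i=5: tail/ones → 4294967295
  i=6: tail/ones → 4294967295
  i=7: tail/ones → 4294967295
  i=8: tail/ones → 4294967295
  i=9: tail/ones → 4294967295
  i=10: tail/ones → 4294967295
  i=11: tail/ones → 4294967295
  i=12: tail/ones → 4294967295
  i=13: tail/ones → 4294967295
  i=14: tail/ones → 4294967295
  i=15: tail/ones → 4294967295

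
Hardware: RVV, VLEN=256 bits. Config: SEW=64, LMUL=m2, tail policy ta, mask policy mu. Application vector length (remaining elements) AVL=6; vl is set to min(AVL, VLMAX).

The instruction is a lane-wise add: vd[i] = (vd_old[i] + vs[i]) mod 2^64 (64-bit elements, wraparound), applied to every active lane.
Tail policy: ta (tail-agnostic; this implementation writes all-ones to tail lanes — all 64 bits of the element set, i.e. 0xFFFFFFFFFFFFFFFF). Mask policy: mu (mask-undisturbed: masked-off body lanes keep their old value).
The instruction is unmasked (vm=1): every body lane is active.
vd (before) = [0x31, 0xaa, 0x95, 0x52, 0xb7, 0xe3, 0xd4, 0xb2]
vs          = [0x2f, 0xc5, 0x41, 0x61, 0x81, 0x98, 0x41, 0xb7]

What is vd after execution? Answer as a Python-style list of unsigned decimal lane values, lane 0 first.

vd = [96, 367, 214, 179, 312, 379, 18446744073709551615, 18446744073709551615]

lanes per group: 256·2/64 = 8
vl ← min(6, 8) = 6
  i=0: add(0x31,0x2f) → 96
  i=1: add(0xaa,0xc5) → 367
  i=2: add(0x95,0x41) → 214
  i=3: add(0x52,0x61) → 179
  i=4: add(0xb7,0x81) → 312
  i=5: add(0xe3,0x98) → 379
  i=6: tail/ones → 18446744073709551615
  i=7: tail/ones → 18446744073709551615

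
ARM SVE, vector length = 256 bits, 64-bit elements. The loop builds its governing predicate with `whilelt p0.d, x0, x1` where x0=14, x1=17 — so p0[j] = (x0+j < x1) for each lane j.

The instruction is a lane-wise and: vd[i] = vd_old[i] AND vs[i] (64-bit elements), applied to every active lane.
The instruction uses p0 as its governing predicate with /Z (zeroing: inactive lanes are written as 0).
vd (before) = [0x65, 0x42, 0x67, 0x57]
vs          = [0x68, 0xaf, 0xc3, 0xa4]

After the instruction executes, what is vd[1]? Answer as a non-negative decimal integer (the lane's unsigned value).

register lanes = 256/64 = 4
whilelt: lane j active iff 14+j < 17 → j < 3 → 3 active
  i=0: and(0x65,0x68) → 96
  i=1: and(0x42,0xaf) → 2
  i=2: and(0x67,0xc3) → 67
  i=3: tail/zero → 0

vd[1] = 2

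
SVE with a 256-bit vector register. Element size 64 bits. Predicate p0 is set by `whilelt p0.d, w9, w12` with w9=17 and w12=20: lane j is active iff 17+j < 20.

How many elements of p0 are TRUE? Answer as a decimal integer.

vl = 3

register lanes = 256/64 = 4
whilelt: lane j active iff 17+j < 20 → j < 3 → 3 active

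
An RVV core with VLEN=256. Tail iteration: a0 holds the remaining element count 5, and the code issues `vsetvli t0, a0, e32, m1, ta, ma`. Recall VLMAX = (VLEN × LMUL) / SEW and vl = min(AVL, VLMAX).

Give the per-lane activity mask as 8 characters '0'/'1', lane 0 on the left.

VLMAX = (256 × 1) / 32 = 8 lanes
AVL=5 ≤ VLMAX=8, so vl = 5
bits (lane 0 leftmost): 11111000

predicate = 11111000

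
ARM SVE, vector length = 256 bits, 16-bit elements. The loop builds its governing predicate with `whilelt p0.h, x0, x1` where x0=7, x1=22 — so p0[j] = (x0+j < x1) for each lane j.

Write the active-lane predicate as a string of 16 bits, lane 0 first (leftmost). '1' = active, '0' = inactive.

predicate = 1111111111111110

register lanes = 256/16 = 16
whilelt: lane j active iff 7+j < 22 → j < 15 → 15 active
bits (lane 0 leftmost): 1111111111111110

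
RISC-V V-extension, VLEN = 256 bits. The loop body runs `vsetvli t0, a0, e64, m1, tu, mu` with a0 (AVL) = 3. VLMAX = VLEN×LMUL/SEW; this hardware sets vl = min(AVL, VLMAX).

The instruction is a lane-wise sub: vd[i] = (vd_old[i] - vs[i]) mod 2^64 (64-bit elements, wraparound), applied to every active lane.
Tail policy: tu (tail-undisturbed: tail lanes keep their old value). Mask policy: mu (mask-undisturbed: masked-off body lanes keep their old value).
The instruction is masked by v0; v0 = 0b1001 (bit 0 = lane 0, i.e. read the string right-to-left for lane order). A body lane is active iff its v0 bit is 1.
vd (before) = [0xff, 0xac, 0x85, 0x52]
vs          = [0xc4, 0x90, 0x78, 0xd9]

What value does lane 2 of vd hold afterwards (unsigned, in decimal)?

lanes per group: 256·1/64 = 4
AVL=3 ≤ VLMAX=4, so vl = 3
vd[0] sub(0xff,0xc4) -> 0x3b
vd[1] mask-off/keep -> 0xac
vd[2] mask-off/keep -> 0x85
vd[3] tail/keep -> 0x52

vd[2] = 133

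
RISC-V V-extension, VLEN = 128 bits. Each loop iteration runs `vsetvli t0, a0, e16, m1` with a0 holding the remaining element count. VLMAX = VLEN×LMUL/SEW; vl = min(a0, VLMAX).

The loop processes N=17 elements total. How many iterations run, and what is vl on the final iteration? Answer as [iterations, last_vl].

[iterations, last_vl] = [3, 1]

VLMAX = VLEN×LMUL/SEW = 128×1/16 = 8
17 elements at 8/iter → 3 passes, remainder 1 on the last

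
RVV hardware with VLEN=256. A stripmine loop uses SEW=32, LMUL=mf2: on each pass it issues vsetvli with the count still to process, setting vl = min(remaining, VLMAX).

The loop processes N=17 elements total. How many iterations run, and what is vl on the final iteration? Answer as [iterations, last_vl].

[iterations, last_vl] = [5, 1]

VLMAX = (256 × 1/2) / 32 = 4 lanes
17 elements at 4/iter → 5 passes, remainder 1 on the last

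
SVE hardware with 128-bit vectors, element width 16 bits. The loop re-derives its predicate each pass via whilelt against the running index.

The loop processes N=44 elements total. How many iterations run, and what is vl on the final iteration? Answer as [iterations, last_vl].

[iterations, last_vl] = [6, 4]

lane count: 128 div 16 = 8
iterations = ceil(44/8) = 6; final-pass vl = 4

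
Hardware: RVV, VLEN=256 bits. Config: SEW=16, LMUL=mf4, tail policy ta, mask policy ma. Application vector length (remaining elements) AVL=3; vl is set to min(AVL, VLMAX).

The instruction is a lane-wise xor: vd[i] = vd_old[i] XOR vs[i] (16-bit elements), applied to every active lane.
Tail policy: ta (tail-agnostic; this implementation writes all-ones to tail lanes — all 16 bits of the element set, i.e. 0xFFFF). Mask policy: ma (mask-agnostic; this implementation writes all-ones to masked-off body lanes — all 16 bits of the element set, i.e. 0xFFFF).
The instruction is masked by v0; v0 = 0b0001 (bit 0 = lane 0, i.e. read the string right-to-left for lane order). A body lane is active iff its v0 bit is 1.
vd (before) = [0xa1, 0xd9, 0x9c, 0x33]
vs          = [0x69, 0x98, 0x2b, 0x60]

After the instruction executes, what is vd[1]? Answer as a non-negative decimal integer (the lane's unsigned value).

VLMAX = (256 × 1/4) / 16 = 4 lanes
vl = min(AVL, VLMAX) = min(3, 4) = 3
[0] xor(0xa1,0x69) = 0xc8
[1] mask-off/ones = 0xffff
[2] mask-off/ones = 0xffff
[3] tail/ones = 0xffff

vd[1] = 65535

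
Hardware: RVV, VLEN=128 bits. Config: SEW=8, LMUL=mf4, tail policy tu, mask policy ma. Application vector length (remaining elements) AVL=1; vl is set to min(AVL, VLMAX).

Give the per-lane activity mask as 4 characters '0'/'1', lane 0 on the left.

lanes per group: 128·1/4/8 = 4
vl ← min(1, 4) = 1
bits (lane 0 leftmost): 1000

predicate = 1000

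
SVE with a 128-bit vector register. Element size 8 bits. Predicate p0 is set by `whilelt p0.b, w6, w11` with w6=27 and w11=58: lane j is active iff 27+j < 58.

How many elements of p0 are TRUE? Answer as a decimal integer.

vl = 16

128-bit reg / 8-bit elem → 16 lanes
p0[j] = (27+j < 58); true for j=0..15 → 16 lanes set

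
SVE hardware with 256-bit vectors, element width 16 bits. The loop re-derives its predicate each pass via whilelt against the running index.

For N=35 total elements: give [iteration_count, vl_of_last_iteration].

256-bit reg / 16-bit elem → 16 lanes
N=35: ⌈35/16⌉ = 3 iters; last vl = 35 − 2×16 = 3

[iterations, last_vl] = [3, 3]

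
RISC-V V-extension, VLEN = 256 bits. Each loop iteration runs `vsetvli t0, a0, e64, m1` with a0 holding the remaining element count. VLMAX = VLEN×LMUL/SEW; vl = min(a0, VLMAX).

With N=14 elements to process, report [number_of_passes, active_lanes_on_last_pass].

[iterations, last_vl] = [4, 2]

VLMAX = VLEN×LMUL/SEW = 256×1/64 = 4
iterations = ceil(14/4) = 4; final-pass vl = 2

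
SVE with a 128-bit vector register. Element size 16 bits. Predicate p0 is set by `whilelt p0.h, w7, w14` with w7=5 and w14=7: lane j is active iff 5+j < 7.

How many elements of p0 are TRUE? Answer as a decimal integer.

vl = 2

128-bit reg / 16-bit elem → 8 lanes
p0[j] = (5+j < 7); true for j=0..1 → 2 lanes set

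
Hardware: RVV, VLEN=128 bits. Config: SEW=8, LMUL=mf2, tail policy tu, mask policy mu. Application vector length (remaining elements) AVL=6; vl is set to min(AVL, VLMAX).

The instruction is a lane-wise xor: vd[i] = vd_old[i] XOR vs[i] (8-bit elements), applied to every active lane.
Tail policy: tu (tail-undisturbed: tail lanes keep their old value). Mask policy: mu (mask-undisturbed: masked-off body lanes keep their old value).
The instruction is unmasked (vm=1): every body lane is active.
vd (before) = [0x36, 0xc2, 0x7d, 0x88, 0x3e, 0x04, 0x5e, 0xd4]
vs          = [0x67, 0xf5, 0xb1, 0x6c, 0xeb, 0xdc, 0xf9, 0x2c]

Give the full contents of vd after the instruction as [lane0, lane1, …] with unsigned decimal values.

VLMAX = VLEN×LMUL/SEW = 128×1/2/8 = 8
AVL=6 ≤ VLMAX=8, so vl = 6
[0] xor(0x36,0x67) = 0x51
[1] xor(0xc2,0xf5) = 0x37
[2] xor(0x7d,0xb1) = 0xcc
[3] xor(0x88,0x6c) = 0xe4
[4] xor(0x3e,0xeb) = 0xd5
[5] xor(0x04,0xdc) = 0xd8
[6] tail/keep = 0x5e
[7] tail/keep = 0xd4

vd = [81, 55, 204, 228, 213, 216, 94, 212]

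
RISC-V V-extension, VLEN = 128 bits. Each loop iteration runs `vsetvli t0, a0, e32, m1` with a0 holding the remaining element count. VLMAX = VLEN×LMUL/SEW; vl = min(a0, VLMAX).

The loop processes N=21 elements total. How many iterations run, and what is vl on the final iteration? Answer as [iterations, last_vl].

VLMAX = (128 × 1) / 32 = 4 lanes
iterations = ceil(21/4) = 6; final-pass vl = 1

[iterations, last_vl] = [6, 1]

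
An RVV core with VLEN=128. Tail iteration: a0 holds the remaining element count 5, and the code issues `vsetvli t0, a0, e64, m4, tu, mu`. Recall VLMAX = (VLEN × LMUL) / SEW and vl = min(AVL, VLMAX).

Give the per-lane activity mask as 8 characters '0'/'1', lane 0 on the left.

lanes per group: 128·4/64 = 8
vl ← min(5, 8) = 5
bits (lane 0 leftmost): 11111000

predicate = 11111000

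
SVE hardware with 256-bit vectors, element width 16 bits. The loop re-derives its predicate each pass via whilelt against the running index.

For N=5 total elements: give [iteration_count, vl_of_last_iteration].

[iterations, last_vl] = [1, 5]

lane count: 256 div 16 = 16
iterations = ceil(5/16) = 1; final-pass vl = 5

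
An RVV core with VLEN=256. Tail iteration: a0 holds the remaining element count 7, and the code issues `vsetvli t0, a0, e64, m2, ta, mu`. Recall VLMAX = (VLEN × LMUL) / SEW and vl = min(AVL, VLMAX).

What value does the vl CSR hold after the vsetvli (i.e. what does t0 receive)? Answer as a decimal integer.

VLMAX = (256 × 2) / 64 = 8 lanes
AVL=7 ≤ VLMAX=8, so vl = 7

vl = 7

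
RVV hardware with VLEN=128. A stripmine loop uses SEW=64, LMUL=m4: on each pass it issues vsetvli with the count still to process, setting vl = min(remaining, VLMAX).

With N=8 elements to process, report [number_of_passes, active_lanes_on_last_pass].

lanes per group: 128·4/64 = 8
N=8: ⌈8/8⌉ = 1 iters; last vl = 8 − 0×8 = 8

[iterations, last_vl] = [1, 8]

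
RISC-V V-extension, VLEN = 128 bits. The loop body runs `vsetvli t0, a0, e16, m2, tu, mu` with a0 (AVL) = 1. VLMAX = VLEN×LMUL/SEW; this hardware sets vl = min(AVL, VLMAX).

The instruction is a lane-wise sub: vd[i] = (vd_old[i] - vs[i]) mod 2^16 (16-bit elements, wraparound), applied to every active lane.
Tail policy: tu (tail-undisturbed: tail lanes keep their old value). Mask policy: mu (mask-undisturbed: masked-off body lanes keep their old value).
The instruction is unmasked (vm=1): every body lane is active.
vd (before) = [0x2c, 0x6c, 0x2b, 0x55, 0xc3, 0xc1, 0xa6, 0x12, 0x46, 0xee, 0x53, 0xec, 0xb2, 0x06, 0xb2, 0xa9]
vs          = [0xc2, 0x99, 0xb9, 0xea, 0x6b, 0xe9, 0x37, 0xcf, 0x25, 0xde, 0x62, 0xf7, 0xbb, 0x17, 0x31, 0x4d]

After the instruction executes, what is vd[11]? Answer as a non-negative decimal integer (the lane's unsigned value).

vd[11] = 236

VLMAX = VLEN×LMUL/SEW = 128×2/16 = 16
vl ← min(1, 16) = 1
lane  0: sub(0x2c,0xc2) ⇒ 0xff6a
lane  1: tail/keep ⇒ 0x6c
lane  2: tail/keep ⇒ 0x2b
lane  3: tail/keep ⇒ 0x55
lane  4: tail/keep ⇒ 0xc3
lane  5: tail/keep ⇒ 0xc1
lane  6: tail/keep ⇒ 0xa6
lane  7: tail/keep ⇒ 0x12
lane  8: tail/keep ⇒ 0x46
lane  9: tail/keep ⇒ 0xee
lane 10: tail/keep ⇒ 0x53
lane 11: tail/keep ⇒ 0xec
lane 12: tail/keep ⇒ 0xb2
lane 13: tail/keep ⇒ 0x06
lane 14: tail/keep ⇒ 0xb2
lane 15: tail/keep ⇒ 0xa9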